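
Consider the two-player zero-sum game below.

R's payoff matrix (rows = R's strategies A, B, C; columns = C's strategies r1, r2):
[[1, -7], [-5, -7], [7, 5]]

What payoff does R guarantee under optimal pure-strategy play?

Row minima: -7, -7, 5 → R's maximin is 5.
Column maxima: 7, 5 → C's minimax is 5.
They coincide at (C, r2), so the value is 5.

5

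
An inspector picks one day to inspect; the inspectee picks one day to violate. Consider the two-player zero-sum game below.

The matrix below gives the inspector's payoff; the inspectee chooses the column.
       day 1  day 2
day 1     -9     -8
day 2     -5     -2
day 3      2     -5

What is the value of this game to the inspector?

Row day 1 is strictly dominated by row day 2, so the inspector never plays it.
The remaining 2×2 game on (day 2, day 3) × (day 1, day 2) has no saddle point. Let the inspector play day 2 with probability p; indifference gives −5p + 2(1−p) = −2p − 5(1−p), so p = 7/10.
Similarly the inspectee's optimal q on day 1 is 3/10, and the value is -5·(3/10) + (-2)·(7/10) = -29/10.

-29/10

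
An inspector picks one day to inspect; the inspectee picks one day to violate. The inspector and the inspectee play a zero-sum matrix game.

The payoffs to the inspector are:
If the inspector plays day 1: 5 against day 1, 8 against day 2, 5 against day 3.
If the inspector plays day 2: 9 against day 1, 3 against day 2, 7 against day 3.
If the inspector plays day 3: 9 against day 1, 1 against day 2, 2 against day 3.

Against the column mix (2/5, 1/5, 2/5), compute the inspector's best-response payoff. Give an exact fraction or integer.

7

day 1: (5)·(2/5) + (8)·(1/5) + (5)·(2/5) = 28/5.
day 2: (9)·(2/5) + (3)·(1/5) + (7)·(2/5) = 7.
day 3: (9)·(2/5) + (1)·(1/5) + (2)·(2/5) = 23/5.
The best pure response is day 2 with expected payoff 7.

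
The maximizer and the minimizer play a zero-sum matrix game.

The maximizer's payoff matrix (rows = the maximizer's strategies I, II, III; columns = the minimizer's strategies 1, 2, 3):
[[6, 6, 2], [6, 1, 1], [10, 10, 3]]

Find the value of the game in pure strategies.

3

Row minima: 2, 1, 3 → the maximizer's maximin is 3.
Column maxima: 10, 10, 3 → the minimizer's minimax is 3.
They coincide at (III, 3), so the value is 3.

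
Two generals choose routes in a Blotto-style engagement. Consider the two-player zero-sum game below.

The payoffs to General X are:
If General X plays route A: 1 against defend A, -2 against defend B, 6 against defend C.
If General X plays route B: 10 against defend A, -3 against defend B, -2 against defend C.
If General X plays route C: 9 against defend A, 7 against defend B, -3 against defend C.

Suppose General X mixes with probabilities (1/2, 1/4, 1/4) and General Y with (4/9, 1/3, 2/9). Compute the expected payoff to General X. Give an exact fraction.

49/18

Against (4/9, 1/3, 2/9), each row's expected payoff is route A: 10/9; route B: 3; route C: 17/3.
Taking the (1/2, 1/4, 1/4)-weighted average: (1/2)·(10/9) + (1/4)·(3) + (1/4)·(17/3) = 49/18.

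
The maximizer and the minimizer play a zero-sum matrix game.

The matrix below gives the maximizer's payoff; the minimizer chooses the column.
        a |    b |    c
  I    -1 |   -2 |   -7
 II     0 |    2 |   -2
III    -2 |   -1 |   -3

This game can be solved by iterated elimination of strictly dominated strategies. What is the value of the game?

-2

Column b is strictly dominated by c for the minimizer (-7<-2, -2<2, -3<-1); eliminate b.
Row III is strictly dominated by row II (0>-2, -2>-3); eliminate III.
Row I is strictly dominated by row II (0>-1, -2>-7); eliminate I.
Column a is strictly dominated by c for the minimizer (-2<0); eliminate a.
Only (II, c) remains, with payoff -2.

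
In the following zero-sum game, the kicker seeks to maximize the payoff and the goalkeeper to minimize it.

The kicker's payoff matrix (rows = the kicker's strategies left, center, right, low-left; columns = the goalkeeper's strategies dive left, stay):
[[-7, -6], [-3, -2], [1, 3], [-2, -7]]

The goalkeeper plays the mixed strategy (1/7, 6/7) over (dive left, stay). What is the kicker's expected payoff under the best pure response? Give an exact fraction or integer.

19/7

left: (-7)·(1/7) + (-6)·(6/7) = -43/7.
center: (-3)·(1/7) + (-2)·(6/7) = -15/7.
right: (1)·(1/7) + (3)·(6/7) = 19/7.
low-left: (-2)·(1/7) + (-7)·(6/7) = -44/7.
The best pure response is right with expected payoff 19/7.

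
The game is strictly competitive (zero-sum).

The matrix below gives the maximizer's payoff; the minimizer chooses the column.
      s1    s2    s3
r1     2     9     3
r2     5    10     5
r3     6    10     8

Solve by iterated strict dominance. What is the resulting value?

Row r1 is strictly dominated by row r2 (5>2, 10>9, 5>3); eliminate r1.
Column s2 is strictly dominated by s1 for the minimizer (5<10, 6<10); eliminate s2.
Row r2 is strictly dominated by row r3 (6>5, 8>5); eliminate r2.
Column s3 is strictly dominated by s1 for the minimizer (6<8); eliminate s3.
Only (r3, s1) remains, with payoff 6.

6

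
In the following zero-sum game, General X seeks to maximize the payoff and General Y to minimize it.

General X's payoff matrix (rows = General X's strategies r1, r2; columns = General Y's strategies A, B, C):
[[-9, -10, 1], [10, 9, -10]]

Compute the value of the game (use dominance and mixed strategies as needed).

Column A is strictly dominated by B for General Y (it gives General X more in every row).
The remaining 2×2 game on (r1, r2) × (B, C) has no saddle point. Let General X play r1 with probability p; indifference gives −10p + 9(1−p) = p − 10(1−p), so p = 19/30.
Similarly General Y's optimal q on B is 11/30, and the value is -10·(11/30) + (1)·(19/30) = -91/30.

-91/30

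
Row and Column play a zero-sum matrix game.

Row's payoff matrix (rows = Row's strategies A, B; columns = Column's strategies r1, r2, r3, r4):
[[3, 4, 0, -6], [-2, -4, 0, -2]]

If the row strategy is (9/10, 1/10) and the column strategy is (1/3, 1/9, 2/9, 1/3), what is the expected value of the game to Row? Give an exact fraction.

-61/90

Against (1/3, 1/9, 2/9, 1/3), each row's expected payoff is A: -5/9; B: -16/9.
Taking the (9/10, 1/10)-weighted average: (9/10)·(-5/9) + (1/10)·(-16/9) = -61/90.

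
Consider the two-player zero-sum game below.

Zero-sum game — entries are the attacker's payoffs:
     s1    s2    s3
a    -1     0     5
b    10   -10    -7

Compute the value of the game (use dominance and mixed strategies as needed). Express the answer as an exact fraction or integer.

-10/21

Column s3 is strictly dominated by s2 for the defender (it gives the attacker more in every row).
The remaining 2×2 game on (a, b) × (s1, s2) has no saddle point. Let the attacker play a with probability p; indifference gives −p + 10(1−p) = −10(1−p), so p = 20/21.
Similarly the defender's optimal q on s1 is 10/21, and the value is -1·(10/21) + (0)·(11/21) = -10/21.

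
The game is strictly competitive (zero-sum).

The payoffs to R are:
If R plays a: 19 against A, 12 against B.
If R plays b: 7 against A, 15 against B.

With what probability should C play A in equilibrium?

1/5

Row minima are 12 and 7, so R's maximin is 12; column maxima are 19 and 15, so C's minimax is 15. These differ, so the equilibrium is in mixed strategies.
Let C play A with probability q. R is indifferent when 19q + 12(1−q) = 7q + 15(1−q), giving q = 1/5.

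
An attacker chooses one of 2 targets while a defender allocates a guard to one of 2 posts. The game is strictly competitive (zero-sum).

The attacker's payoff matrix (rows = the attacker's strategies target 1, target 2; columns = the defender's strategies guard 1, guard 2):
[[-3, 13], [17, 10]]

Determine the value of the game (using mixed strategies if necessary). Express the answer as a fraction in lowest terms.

Row minima are -3 and 10, so the attacker's maximin is 10; column maxima are 17 and 13, so the defender's minimax is 13. These differ, so the equilibrium is in mixed strategies.
Let the attacker play target 1 with probability p. The defender is indifferent when −3p + 17(1−p) = 13p + 10(1−p), giving p = 7/23.
Let the defender play guard 1 with probability q. The attacker is indifferent when −3q + 13(1−q) = 17q + 10(1−q), giving q = 3/23.
The value is -3·(3/23) + (13)·(20/23) = 251/23.

251/23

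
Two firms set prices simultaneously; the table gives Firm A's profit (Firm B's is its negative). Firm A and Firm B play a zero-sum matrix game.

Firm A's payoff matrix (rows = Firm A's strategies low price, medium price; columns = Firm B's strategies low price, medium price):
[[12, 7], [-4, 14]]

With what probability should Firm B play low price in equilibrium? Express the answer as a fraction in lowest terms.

7/23

Row minima are 7 and -4, so Firm A's maximin is 7; column maxima are 12 and 14, so Firm B's minimax is 12. These differ, so the equilibrium is in mixed strategies.
Let Firm B play low price with probability q. Firm A is indifferent when 12q + 7(1−q) = −4q + 14(1−q), giving q = 7/23.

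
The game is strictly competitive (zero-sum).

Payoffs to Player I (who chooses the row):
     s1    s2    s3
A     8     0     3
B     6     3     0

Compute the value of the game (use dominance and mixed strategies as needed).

3/2

Column s1 is strictly dominated by s3 for Player II (it gives Player I more in every row).
The remaining 2×2 game on (A, B) × (s2, s3) has no saddle point. Let Player I play A with probability p; indifference gives 3(1−p) = 3p, so p = 1/2.
Similarly Player II's optimal q on s2 is 1/2, and the value is 0·(1/2) + (3)·(1/2) = 3/2.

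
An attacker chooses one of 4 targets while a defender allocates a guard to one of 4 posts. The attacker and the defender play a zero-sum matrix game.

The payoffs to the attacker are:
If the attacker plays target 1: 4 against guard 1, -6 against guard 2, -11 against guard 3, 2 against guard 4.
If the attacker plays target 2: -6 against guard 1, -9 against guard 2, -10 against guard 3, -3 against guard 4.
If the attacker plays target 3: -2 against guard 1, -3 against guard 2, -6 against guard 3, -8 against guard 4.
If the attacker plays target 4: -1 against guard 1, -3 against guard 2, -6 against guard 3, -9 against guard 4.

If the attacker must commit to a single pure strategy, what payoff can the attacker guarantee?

-8

The worst-case payoff for each row is target 1: -11, target 2: -10, target 3: -8, target 4: -9.
The best of these is -8.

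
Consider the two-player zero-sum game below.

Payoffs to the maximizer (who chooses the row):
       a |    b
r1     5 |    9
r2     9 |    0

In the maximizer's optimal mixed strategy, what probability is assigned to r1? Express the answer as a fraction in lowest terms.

9/13

Row minima are 5 and 0, so the maximizer's maximin is 5; column maxima are 9 and 9, so the minimizer's minimax is 9. These differ, so the equilibrium is in mixed strategies.
Let the maximizer play r1 with probability p. The minimizer is indifferent when 5p + 9(1−p) = 9p, giving p = 9/13.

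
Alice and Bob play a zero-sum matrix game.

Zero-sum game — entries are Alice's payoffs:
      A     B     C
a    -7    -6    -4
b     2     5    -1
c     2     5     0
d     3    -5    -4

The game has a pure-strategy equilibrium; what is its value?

0

Row minima: -7, -1, 0, -5 → Alice's maximin is 0.
Column maxima: 3, 5, 0 → Bob's minimax is 0.
They coincide at (c, C), so the value is 0.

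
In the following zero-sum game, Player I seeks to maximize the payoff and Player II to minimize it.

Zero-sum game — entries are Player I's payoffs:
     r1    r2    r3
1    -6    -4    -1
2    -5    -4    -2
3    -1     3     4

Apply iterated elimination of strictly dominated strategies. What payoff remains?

-1

Column r2 is strictly dominated by r1 for Player II (-6<-4, -5<-4, -1<3); eliminate r2.
Column r3 is strictly dominated by r1 for Player II (-6<-1, -5<-2, -1<4); eliminate r3.
Row 2 is strictly dominated by row 3 (-1>-5); eliminate 2.
Row 1 is strictly dominated by row 3 (-1>-6); eliminate 1.
Only (3, r1) remains, with payoff -1.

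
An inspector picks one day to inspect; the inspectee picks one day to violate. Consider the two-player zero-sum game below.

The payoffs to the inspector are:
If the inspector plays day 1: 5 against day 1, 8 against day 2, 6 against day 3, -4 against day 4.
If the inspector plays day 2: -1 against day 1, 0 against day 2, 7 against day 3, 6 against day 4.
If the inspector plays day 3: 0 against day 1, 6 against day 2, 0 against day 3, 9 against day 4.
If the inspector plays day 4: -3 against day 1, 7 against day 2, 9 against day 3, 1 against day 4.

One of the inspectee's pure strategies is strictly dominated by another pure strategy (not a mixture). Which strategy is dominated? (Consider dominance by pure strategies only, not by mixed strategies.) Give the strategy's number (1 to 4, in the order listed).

The inspectee prefers columns that give the inspector less. Compare day 2 with day 1: 5 < 8, -1 < 0, 0 < 6, -3 < 7.
So day 1 strictly dominates day 2 for the inspectee; day 2 is strictly dominated.

2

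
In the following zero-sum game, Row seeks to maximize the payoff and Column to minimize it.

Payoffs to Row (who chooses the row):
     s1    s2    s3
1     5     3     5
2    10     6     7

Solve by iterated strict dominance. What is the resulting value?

6

Row 1 is strictly dominated by row 2 (10>5, 6>3, 7>5); eliminate 1.
Column s1 is strictly dominated by s2 for Column (6<10); eliminate s1.
Column s3 is strictly dominated by s2 for Column (6<7); eliminate s3.
Only (2, s2) remains, with payoff 6.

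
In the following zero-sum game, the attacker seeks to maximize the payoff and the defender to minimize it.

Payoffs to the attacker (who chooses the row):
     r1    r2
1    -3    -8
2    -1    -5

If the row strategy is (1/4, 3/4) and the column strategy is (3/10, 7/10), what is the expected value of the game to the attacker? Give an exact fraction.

-179/40

Against (3/10, 7/10), each row's expected payoff is 1: -13/2; 2: -19/5.
Taking the (1/4, 3/4)-weighted average: (1/4)·(-13/2) + (3/4)·(-19/5) = -179/40.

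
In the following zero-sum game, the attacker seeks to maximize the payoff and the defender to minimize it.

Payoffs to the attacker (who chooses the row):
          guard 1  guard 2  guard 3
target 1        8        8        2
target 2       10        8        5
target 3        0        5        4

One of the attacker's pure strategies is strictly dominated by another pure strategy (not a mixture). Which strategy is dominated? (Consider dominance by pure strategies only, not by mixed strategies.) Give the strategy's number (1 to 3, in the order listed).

3

Compare target 3 with target 2: 10 > 0, 8 > 5, 5 > 4.
So target 2 strictly dominates target 3 for the attacker; target 3 is strictly dominated.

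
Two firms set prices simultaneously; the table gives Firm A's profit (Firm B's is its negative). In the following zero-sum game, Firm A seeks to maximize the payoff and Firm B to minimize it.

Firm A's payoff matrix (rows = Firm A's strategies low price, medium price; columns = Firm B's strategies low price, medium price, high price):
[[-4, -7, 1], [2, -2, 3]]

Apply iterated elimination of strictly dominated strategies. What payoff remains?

Row low price is strictly dominated by row medium price (2>-4, -2>-7, 3>1); eliminate low price.
Column high price is strictly dominated by low price for Firm B (2<3); eliminate high price.
Column low price is strictly dominated by medium price for Firm B (-2<2); eliminate low price.
Only (medium price, medium price) remains, with payoff -2.

-2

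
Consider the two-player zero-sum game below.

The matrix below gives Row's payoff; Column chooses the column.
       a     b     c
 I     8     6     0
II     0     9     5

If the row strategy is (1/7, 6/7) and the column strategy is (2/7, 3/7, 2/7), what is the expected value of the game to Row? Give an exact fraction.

256/49

Against (2/7, 3/7, 2/7), each row's expected payoff is I: 34/7; II: 37/7.
Taking the (1/7, 6/7)-weighted average: (1/7)·(34/7) + (6/7)·(37/7) = 256/49.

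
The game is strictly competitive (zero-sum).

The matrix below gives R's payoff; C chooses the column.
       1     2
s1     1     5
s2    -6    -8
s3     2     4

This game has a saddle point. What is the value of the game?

2

Row minima: 1, -8, 2 → R's maximin is 2.
Column maxima: 2, 5 → C's minimax is 2.
They coincide at (s3, 1), so the value is 2.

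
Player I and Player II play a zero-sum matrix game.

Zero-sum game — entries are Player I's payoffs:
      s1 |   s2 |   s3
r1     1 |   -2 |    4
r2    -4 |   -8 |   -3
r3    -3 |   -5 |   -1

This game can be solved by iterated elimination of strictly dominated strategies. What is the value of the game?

Row r2 is strictly dominated by row r1 (1>-4, -2>-8, 4>-3); eliminate r2.
Column s1 is strictly dominated by s2 for Player II (-2<1, -5<-3); eliminate s1.
Column s3 is strictly dominated by s2 for Player II (-2<4, -5<-1); eliminate s3.
Row r3 is strictly dominated by row r1 (-2>-5); eliminate r3.
Only (r1, s2) remains, with payoff -2.

-2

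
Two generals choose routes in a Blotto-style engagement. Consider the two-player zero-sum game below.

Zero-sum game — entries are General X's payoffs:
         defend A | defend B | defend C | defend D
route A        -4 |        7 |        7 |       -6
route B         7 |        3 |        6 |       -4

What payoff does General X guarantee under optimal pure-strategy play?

Row minima: -6, -4 → General X's maximin is -4.
Column maxima: 7, 7, 7, -4 → General Y's minimax is -4.
They coincide at (route B, defend D), so the value is -4.

-4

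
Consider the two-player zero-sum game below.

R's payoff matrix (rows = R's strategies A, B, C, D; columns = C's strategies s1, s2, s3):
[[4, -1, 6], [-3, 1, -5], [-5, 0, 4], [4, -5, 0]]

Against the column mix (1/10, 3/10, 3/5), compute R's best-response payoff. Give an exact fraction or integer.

A: (4)·(1/10) + (-1)·(3/10) + (6)·(3/5) = 37/10.
B: (-3)·(1/10) + (1)·(3/10) + (-5)·(3/5) = -3.
C: (-5)·(1/10) + (0)·(3/10) + (4)·(3/5) = 19/10.
D: (4)·(1/10) + (-5)·(3/10) + (0)·(3/5) = -11/10.
The best pure response is A with expected payoff 37/10.

37/10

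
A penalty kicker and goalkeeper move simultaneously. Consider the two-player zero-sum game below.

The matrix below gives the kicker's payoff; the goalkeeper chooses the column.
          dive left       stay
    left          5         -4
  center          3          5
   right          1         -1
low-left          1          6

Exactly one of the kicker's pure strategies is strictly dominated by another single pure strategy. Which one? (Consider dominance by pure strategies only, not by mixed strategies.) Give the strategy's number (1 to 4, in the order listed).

Compare right with center: 3 > 1, 5 > -1.
So center strictly dominates right for the kicker; right is strictly dominated.

3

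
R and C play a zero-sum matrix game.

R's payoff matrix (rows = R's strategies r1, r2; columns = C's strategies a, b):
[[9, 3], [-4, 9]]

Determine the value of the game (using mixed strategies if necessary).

93/19

Row minima are 3 and -4, so R's maximin is 3; column maxima are 9 and 9, so C's minimax is 9. These differ, so the equilibrium is in mixed strategies.
Let R play r1 with probability p. C is indifferent when 9p − 4(1−p) = 3p + 9(1−p), giving p = 13/19.
Let C play a with probability q. R is indifferent when 9q + 3(1−q) = −4q + 9(1−q), giving q = 6/19.
The value is 9·(6/19) + (3)·(13/19) = 93/19.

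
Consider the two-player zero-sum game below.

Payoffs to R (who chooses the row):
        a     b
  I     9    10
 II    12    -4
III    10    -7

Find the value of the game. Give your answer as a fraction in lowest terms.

Row III is strictly dominated by row II, so R never plays it.
The remaining 2×2 game on (I, II) × (a, b) has no saddle point. Let R play I with probability p; indifference gives 9p + 12(1−p) = 10p − 4(1−p), so p = 16/17.
Similarly C's optimal q on a is 14/17, and the value is 9·(14/17) + (10)·(3/17) = 156/17.

156/17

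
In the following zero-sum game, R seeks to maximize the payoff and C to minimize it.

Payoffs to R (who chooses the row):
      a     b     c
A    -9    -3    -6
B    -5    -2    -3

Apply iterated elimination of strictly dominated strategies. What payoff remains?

-5

Row A is strictly dominated by row B (-5>-9, -2>-3, -3>-6); eliminate A.
Column c is strictly dominated by a for C (-5<-3); eliminate c.
Column b is strictly dominated by a for C (-5<-2); eliminate b.
Only (B, a) remains, with payoff -5.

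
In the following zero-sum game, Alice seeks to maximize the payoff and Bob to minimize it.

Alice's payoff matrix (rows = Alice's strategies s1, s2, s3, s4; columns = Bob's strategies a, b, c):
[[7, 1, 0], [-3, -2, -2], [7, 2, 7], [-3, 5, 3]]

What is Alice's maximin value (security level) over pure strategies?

2

The worst-case payoff for each row is s1: 0, s2: -3, s3: 2, s4: -3.
The best of these is 2.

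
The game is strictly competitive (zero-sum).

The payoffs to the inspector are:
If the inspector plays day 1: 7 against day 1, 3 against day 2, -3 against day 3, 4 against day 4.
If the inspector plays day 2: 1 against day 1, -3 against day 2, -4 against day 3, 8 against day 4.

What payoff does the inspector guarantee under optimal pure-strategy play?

Row minima: -3, -4 → the inspector's maximin is -3.
Column maxima: 7, 3, -3, 8 → the inspectee's minimax is -3.
They coincide at (day 1, day 3), so the value is -3.

-3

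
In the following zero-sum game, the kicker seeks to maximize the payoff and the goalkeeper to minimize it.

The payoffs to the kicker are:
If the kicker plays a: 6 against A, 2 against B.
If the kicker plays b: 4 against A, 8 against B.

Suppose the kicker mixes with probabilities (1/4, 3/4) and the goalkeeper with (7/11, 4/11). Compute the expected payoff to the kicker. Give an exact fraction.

Against (7/11, 4/11), each row's expected payoff is a: 50/11; b: 60/11.
Taking the (1/4, 3/4)-weighted average: (1/4)·(50/11) + (3/4)·(60/11) = 115/22.

115/22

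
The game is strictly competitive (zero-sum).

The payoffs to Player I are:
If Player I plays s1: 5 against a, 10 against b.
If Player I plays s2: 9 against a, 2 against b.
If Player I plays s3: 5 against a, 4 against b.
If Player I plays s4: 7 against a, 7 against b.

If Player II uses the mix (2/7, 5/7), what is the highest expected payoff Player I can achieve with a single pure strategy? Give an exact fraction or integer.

60/7

s1: (5)·(2/7) + (10)·(5/7) = 60/7.
s2: (9)·(2/7) + (2)·(5/7) = 4.
s3: (5)·(2/7) + (4)·(5/7) = 30/7.
s4: (7)·(2/7) + (7)·(5/7) = 7.
The best pure response is s1 with expected payoff 60/7.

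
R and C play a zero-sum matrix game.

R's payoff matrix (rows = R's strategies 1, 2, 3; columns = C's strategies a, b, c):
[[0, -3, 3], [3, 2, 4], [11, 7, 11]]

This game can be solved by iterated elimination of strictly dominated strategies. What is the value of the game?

Column a is strictly dominated by b for C (-3<0, 2<3, 7<11); eliminate a.
Row 2 is strictly dominated by row 3 (7>2, 11>4); eliminate 2.
Column c is strictly dominated by b for C (-3<3, 7<11); eliminate c.
Row 1 is strictly dominated by row 3 (7>-3); eliminate 1.
Only (3, b) remains, with payoff 7.

7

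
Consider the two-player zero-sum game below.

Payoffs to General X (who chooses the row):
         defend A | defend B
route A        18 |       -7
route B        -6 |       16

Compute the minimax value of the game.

246/47

Row minima are -7 and -6, so General X's maximin is -6; column maxima are 18 and 16, so General Y's minimax is 16. These differ, so the equilibrium is in mixed strategies.
Let General X play route A with probability p. General Y is indifferent when 18p − 6(1−p) = −7p + 16(1−p), giving p = 22/47.
Let General Y play defend A with probability q. General X is indifferent when 18q − 7(1−q) = −6q + 16(1−q), giving q = 23/47.
The value is 18·(23/47) + (-7)·(24/47) = 246/47.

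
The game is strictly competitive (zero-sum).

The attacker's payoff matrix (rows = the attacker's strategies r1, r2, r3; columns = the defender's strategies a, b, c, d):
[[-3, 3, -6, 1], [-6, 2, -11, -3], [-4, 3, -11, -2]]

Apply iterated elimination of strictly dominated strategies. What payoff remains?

Row r2 is strictly dominated by row r1 (-3>-6, 3>2, -6>-11, 1>-3); eliminate r2.
Column b is strictly dominated by a for the defender (-3<3, -4<3); eliminate b.
Row r3 is strictly dominated by row r1 (-3>-4, -6>-11, 1>-2); eliminate r3.
Column a is strictly dominated by c for the defender (-6<-3); eliminate a.
Column d is strictly dominated by c for the defender (-6<1); eliminate d.
Only (r1, c) remains, with payoff -6.

-6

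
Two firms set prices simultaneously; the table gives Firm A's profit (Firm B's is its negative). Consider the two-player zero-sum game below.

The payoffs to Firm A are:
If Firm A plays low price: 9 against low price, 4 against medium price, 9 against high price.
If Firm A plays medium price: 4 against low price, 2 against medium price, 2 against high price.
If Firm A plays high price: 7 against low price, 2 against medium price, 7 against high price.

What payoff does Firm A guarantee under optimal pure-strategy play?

4

Row minima: 4, 2, 2 → Firm A's maximin is 4.
Column maxima: 9, 4, 9 → Firm B's minimax is 4.
They coincide at (low price, medium price), so the value is 4.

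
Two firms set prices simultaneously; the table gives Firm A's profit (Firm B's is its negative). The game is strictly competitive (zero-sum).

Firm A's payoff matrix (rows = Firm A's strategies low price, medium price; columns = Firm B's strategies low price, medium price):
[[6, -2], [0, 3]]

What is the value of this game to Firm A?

Row minima are -2 and 0, so Firm A's maximin is 0; column maxima are 6 and 3, so Firm B's minimax is 3. These differ, so the equilibrium is in mixed strategies.
Let Firm A play low price with probability p. Firm B is indifferent when 6p = −2p + 3(1−p), giving p = 3/11.
Let Firm B play low price with probability q. Firm A is indifferent when 6q − 2(1−q) = 3(1−q), giving q = 5/11.
The value is 6·(5/11) + (-2)·(6/11) = 18/11.

18/11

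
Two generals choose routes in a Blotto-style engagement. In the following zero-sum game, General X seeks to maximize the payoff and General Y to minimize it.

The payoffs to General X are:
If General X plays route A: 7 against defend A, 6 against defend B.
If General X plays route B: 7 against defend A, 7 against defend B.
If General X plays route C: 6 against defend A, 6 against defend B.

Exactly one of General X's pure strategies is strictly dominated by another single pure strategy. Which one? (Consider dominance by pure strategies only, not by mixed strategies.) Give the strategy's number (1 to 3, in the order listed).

3

Compare route C with route B: 7 > 6, 7 > 6.
So route B strictly dominates route C for General X; route C is strictly dominated.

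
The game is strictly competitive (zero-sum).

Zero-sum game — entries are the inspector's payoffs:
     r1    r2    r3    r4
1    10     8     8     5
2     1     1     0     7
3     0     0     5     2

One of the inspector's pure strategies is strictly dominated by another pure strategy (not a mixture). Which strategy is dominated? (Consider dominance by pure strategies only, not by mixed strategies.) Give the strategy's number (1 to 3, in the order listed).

3

Compare 3 with 1: 10 > 0, 8 > 0, 8 > 5, 5 > 2.
So 1 strictly dominates 3 for the inspector; 3 is strictly dominated.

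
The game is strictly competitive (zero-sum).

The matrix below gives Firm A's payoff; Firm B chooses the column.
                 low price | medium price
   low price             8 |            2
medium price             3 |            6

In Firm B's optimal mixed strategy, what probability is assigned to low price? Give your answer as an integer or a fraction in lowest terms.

4/9

Row minima are 2 and 3, so Firm A's maximin is 3; column maxima are 8 and 6, so Firm B's minimax is 6. These differ, so the equilibrium is in mixed strategies.
Let Firm B play low price with probability q. Firm A is indifferent when 8q + 2(1−q) = 3q + 6(1−q), giving q = 4/9.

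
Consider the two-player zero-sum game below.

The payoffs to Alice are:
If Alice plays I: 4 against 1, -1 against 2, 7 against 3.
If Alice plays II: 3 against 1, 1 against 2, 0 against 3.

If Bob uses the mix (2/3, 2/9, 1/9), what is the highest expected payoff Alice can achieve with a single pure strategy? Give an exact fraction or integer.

I: (4)·(2/3) + (-1)·(2/9) + (7)·(1/9) = 29/9.
II: (3)·(2/3) + (1)·(2/9) + (0)·(1/9) = 20/9.
The best pure response is I with expected payoff 29/9.

29/9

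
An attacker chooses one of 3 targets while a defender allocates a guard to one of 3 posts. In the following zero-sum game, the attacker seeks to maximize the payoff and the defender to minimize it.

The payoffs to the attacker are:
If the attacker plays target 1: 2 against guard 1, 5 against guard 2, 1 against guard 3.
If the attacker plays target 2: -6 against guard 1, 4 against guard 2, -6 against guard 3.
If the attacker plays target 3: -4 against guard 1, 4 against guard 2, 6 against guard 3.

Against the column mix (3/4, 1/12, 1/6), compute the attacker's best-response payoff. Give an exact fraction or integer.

target 1: (2)·(3/4) + (5)·(1/12) + (1)·(1/6) = 25/12.
target 2: (-6)·(3/4) + (4)·(1/12) + (-6)·(1/6) = -31/6.
target 3: (-4)·(3/4) + (4)·(1/12) + (6)·(1/6) = -5/3.
The best pure response is target 1 with expected payoff 25/12.

25/12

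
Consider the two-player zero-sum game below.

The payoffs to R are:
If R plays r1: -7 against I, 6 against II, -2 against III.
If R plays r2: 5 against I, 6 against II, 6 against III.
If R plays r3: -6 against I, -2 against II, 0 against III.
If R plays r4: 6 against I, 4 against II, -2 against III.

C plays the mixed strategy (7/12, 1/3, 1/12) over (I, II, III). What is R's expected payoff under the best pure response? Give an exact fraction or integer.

r1: (-7)·(7/12) + (6)·(1/3) + (-2)·(1/12) = -9/4.
r2: (5)·(7/12) + (6)·(1/3) + (6)·(1/12) = 65/12.
r3: (-6)·(7/12) + (-2)·(1/3) + (0)·(1/12) = -25/6.
r4: (6)·(7/12) + (4)·(1/3) + (-2)·(1/12) = 14/3.
The best pure response is r2 with expected payoff 65/12.

65/12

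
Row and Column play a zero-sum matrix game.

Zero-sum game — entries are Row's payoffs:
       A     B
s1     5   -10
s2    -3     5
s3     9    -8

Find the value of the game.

Row s1 is strictly dominated by row s3, so Row never plays it.
The remaining 2×2 game on (s2, s3) × (A, B) has no saddle point. Let Row play s2 with probability p; indifference gives −3p + 9(1−p) = 5p − 8(1−p), so p = 17/25.
Similarly Column's optimal q on A is 13/25, and the value is -3·(13/25) + (5)·(12/25) = 21/25.

21/25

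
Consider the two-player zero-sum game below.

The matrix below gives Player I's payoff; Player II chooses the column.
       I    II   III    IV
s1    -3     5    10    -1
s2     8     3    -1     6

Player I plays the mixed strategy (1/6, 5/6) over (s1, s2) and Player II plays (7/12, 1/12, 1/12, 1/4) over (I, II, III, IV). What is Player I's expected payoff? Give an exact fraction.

371/72

Against (7/12, 1/12, 1/12, 1/4), each row's expected payoff is s1: -3/4; s2: 19/3.
Taking the (1/6, 5/6)-weighted average: (1/6)·(-3/4) + (5/6)·(19/3) = 371/72.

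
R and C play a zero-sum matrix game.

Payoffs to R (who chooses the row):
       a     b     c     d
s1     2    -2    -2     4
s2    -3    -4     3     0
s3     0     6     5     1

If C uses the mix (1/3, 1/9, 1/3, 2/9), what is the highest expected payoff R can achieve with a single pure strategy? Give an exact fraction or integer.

s1: (2)·(1/3) + (-2)·(1/9) + (-2)·(1/3) + (4)·(2/9) = 2/3.
s2: (-3)·(1/3) + (-4)·(1/9) + (3)·(1/3) + (0)·(2/9) = -4/9.
s3: (0)·(1/3) + (6)·(1/9) + (5)·(1/3) + (1)·(2/9) = 23/9.
The best pure response is s3 with expected payoff 23/9.

23/9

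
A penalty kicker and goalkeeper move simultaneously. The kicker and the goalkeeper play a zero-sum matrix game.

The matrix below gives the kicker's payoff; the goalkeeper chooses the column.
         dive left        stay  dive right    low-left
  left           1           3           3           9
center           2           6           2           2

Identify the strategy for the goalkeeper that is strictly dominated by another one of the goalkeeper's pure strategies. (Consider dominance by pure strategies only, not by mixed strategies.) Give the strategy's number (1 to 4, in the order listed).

The goalkeeper prefers columns that give the kicker less. Compare stay with dive left: 1 < 3, 2 < 6.
So dive left strictly dominates stay for the goalkeeper; stay is strictly dominated.

2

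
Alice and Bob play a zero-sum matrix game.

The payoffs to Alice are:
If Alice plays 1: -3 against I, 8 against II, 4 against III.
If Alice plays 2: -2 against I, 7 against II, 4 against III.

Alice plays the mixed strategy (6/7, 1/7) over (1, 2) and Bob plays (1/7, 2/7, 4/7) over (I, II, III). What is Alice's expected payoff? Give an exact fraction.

Against (1/7, 2/7, 4/7), each row's expected payoff is 1: 29/7; 2: 4.
Taking the (6/7, 1/7)-weighted average: (6/7)·(29/7) + (1/7)·(4) = 202/49.

202/49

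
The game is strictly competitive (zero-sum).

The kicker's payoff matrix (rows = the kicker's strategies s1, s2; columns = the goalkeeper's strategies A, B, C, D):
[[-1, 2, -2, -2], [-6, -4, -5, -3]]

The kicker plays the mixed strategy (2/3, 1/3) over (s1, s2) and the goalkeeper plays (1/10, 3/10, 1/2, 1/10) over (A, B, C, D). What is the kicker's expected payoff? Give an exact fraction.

-2

Against (1/10, 3/10, 1/2, 1/10), each row's expected payoff is s1: -7/10; s2: -23/5.
Taking the (2/3, 1/3)-weighted average: (2/3)·(-7/10) + (1/3)·(-23/5) = -2.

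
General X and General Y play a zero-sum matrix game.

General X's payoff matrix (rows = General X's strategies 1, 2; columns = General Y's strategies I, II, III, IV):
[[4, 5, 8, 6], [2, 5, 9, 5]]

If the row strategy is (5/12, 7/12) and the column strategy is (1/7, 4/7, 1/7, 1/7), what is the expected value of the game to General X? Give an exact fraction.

221/42

Against (1/7, 4/7, 1/7, 1/7), each row's expected payoff is 1: 38/7; 2: 36/7.
Taking the (5/12, 7/12)-weighted average: (5/12)·(38/7) + (7/12)·(36/7) = 221/42.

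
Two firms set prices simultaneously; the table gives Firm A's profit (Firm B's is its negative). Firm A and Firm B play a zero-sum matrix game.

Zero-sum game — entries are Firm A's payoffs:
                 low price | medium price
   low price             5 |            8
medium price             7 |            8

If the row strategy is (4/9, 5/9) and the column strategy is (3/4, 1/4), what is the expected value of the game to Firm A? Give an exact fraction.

79/12

Against (3/4, 1/4), each row's expected payoff is low price: 23/4; medium price: 29/4.
Taking the (4/9, 5/9)-weighted average: (4/9)·(23/4) + (5/9)·(29/4) = 79/12.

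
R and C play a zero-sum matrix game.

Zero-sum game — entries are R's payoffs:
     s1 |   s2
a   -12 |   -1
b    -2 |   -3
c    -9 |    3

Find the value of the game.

-33/13

Row a is strictly dominated by row c, so R never plays it.
The remaining 2×2 game on (b, c) × (s1, s2) has no saddle point. Let R play b with probability p; indifference gives −2p − 9(1−p) = −3p + 3(1−p), so p = 12/13.
Similarly C's optimal q on s1 is 6/13, and the value is -2·(6/13) + (-3)·(7/13) = -33/13.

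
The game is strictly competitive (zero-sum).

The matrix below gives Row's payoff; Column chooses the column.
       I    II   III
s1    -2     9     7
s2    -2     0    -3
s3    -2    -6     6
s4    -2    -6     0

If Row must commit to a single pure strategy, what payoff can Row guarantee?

-2

The worst-case payoff for each row is s1: -2, s2: -3, s3: -6, s4: -6.
The best of these is -2.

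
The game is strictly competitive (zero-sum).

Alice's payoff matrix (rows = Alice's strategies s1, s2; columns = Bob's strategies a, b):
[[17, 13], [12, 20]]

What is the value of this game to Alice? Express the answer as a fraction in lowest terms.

46/3

Row minima are 13 and 12, so Alice's maximin is 13; column maxima are 17 and 20, so Bob's minimax is 17. These differ, so the equilibrium is in mixed strategies.
Let Alice play s1 with probability p. Bob is indifferent when 17p + 12(1−p) = 13p + 20(1−p), giving p = 2/3.
Let Bob play a with probability q. Alice is indifferent when 17q + 13(1−q) = 12q + 20(1−q), giving q = 7/12.
The value is 17·(7/12) + (13)·(5/12) = 46/3.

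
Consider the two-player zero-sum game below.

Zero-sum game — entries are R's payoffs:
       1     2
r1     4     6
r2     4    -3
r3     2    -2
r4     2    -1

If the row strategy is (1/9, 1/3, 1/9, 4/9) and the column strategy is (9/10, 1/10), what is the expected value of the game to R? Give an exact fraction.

Against (9/10, 1/10), each row's expected payoff is r1: 21/5; r2: 33/10; r3: 8/5; r4: 17/10.
Taking the (1/9, 1/3, 1/9, 4/9)-weighted average: (1/9)·(21/5) + (1/3)·(33/10) + (1/9)·(8/5) + (4/9)·(17/10) = 5/2.

5/2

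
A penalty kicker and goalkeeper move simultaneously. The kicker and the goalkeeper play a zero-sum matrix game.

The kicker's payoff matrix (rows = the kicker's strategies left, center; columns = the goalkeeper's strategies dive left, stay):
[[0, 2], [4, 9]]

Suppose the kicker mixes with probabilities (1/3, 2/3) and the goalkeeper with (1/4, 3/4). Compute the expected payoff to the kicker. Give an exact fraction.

17/3

Against (1/4, 3/4), each row's expected payoff is left: 3/2; center: 31/4.
Taking the (1/3, 2/3)-weighted average: (1/3)·(3/2) + (2/3)·(31/4) = 17/3.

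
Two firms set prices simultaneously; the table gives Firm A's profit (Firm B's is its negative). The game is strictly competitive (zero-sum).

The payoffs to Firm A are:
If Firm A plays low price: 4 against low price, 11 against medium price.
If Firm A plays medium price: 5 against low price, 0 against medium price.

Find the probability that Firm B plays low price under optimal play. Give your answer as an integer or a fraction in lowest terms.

Row minima are 4 and 0, so Firm A's maximin is 4; column maxima are 5 and 11, so Firm B's minimax is 5. These differ, so the equilibrium is in mixed strategies.
Let Firm B play low price with probability q. Firm A is indifferent when 4q + 11(1−q) = 5q, giving q = 11/12.

11/12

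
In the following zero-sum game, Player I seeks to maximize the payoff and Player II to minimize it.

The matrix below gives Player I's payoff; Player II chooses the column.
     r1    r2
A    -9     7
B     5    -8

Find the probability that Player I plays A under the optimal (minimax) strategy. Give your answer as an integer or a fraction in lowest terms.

13/29

Row minima are -9 and -8, so Player I's maximin is -8; column maxima are 5 and 7, so Player II's minimax is 5. These differ, so the equilibrium is in mixed strategies.
Let Player I play A with probability p. Player II is indifferent when −9p + 5(1−p) = 7p − 8(1−p), giving p = 13/29.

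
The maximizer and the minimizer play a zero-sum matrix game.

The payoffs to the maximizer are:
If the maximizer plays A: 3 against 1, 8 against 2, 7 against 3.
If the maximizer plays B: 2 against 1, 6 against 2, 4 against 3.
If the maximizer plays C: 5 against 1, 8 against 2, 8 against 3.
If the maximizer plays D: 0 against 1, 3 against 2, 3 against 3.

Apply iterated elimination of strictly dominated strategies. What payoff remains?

5

Column 3 is strictly dominated by 1 for the minimizer (3<7, 2<4, 5<8, 0<3); eliminate 3.
Row B is strictly dominated by row A (3>2, 8>6); eliminate B.
Column 2 is strictly dominated by 1 for the minimizer (3<8, 5<8, 0<3); eliminate 2.
Row D is strictly dominated by row A (3>0); eliminate D.
Row A is strictly dominated by row C (5>3); eliminate A.
Only (C, 1) remains, with payoff 5.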